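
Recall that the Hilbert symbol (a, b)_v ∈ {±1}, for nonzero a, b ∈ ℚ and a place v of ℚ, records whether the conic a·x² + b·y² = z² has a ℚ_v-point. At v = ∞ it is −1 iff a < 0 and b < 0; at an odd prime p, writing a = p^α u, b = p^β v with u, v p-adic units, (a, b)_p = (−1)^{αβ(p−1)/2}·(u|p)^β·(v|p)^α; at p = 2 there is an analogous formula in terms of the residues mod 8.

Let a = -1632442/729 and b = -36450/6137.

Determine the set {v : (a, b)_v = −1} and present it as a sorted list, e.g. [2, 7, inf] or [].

(a, b) ≡ (-4522, -34) mod (ℚ^×)²; places V = {2, 3, 5, 7, 17, 19, ∞}.
(a,b)_7: α=1, u≡6; β=0, v≡4 (mod 7); (6|7)=-1, (4|7)=+1; sign (−1)^0·-1^0·+1^1 = +1.
(a,b)_3: α=-6, u≡2; β=6, v≡2 (mod 3); (2|3)=-1, (2|3)=-1; sign (−1)^0·-1^6·-1^-6 = +1.
(a,b)_∞: sgn(-4522)=−, sgn(-34)=−, so -1.
(a,b)_17: α=1, u≡5; β=-1, v≡8 (mod 17); (5|17)=-1, (8|17)=+1; sign (−1)^0·-1^-1·+1^1 = -1.
(a,b)_19: α=3, u≡4; β=-2, v≡4 (mod 19); (4|19)=+1, (4|19)=+1; sign (−1)^0·+1^-2·+1^3 = +1.
(a,b)_2: α=1, β=1; u≡3, v≡7 (mod 8); ε(u)ε(v)=1·1, αω(v)=1·0, βω(u)=1·1; sum ≡ 0  ⇒  +1.
(a,b)_5: α=0, u≡2; β=2, v≡1 (mod 5); (2|5)=-1, (1|5)=+1; sign (−1)^0·-1^2·+1^0 = +1.
Ram(-4522, -34) = {17, ∞}; no ℚ_17-point on the conic.

[17, inf]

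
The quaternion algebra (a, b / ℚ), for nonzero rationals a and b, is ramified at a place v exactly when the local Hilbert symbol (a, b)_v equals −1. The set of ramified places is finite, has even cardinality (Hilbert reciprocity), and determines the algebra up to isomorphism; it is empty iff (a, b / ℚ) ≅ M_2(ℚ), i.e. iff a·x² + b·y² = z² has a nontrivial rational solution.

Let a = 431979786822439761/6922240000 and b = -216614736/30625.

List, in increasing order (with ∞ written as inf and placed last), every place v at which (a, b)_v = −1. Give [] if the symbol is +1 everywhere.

(a, b) ≡ (5717409, -989) mod (ℚ^×)²; places V = {2, 3, 5, 7, 13, 17, 19, 23, 37, 41, 43, 47, ∞}.
(a,b)_∞: sgn(5717409)=+, sgn(-989)=−, so +1.
(a,b)_43: α=1, u≡19; β=1, v≡3 (mod 43); (19|43)=-1, (3|43)=-1; sign (−1)^1·-1^1·-1^1 = -1.
(a,b)_37: α=2, u≡27; β=0, v≡28 (mod 37); (27|37)=+1, (28|37)=+1; sign (−1)^0·+1^0·+1^2 = +1.
(a,b)_7: α=0, u≡6; β=-2, v≡6 (mod 7); (6|7)=-1, (6|7)=-1; sign (−1)^0·-1^-2·-1^0 = +1.
(a,b)_3: α=1, u≡2; β=4, v≡1 (mod 3); (2|3)=-1, (1|3)=+1; sign (−1)^0·-1^4·+1^1 = +1.
(a,b)_13: α=-2, u≡3; β=2, v≡3 (mod 13); (3|13)=+1, (3|13)=+1; sign (−1)^0·+1^2·+1^-2 = +1.
(a,b)_19: α=2, u≡16; β=0, v≡10 (mod 19); (16|19)=+1, (10|19)=-1; sign (−1)^0·+1^0·-1^2 = +1.
(a,b)_47: α=1, u≡5; β=0, v≡40 (mod 47); (5|47)=-1, (40|47)=-1; sign (−1)^0·-1^0·-1^1 = -1.
(a,b)_17: α=2, u≡3; β=0, v≡10 (mod 17); (3|17)=-1, (10|17)=-1; sign (−1)^0·-1^0·-1^2 = +1.
(a,b)_2: α=-16, β=4; u≡1, v≡3 (mod 8); ε(u)ε(v)=0·1, αω(v)=-16·1, βω(u)=4·0; sum ≡ 0  ⇒  +1.
(a,b)_5: α=-4, u≡4; β=-4, v≡1 (mod 5); (4|5)=+1, (1|5)=+1; sign (−1)^0·+1^-4·+1^-4 = +1.
(a,b)_23: α=3, u≡22; β=1, v≡16 (mod 23); (22|23)=-1, (16|23)=+1; sign (−1)^1·-1^1·+1^3 = +1.
(a,b)_41: α=1, u≡4; β=0, v≡5 (mod 41); (4|41)=+1, (5|41)=+1; sign (−1)^0·+1^0·+1^1 = +1.
Ram(5717409, -989) = {43, 47}; no ℚ_43-point on the conic.

[43, 47]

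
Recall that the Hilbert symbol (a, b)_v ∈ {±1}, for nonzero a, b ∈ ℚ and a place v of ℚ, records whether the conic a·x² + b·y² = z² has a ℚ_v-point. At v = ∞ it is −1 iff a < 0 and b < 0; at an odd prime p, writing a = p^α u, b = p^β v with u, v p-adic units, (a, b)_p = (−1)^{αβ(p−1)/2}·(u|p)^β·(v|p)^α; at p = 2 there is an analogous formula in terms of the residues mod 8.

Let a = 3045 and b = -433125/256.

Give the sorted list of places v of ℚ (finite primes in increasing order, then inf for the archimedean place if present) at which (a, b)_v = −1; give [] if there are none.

Mod squares: a ≡ 3045, b ≡ -77. Check v ∈ {∞, 2, 3, 5, 7, 11, 29}.
v=2: v_2(a)=0, v_2(b)=-8; units ≡ 5, 3 (mod 8); ε·ε+αω+βω = 0·1+0·1+-8·1 ≡ 0  ⇒  (a,b)_2 = +1.
v=11: a=11^0·(≡9), b=11^1·(≡9) mod 11; (9|11)=+1, (9|11)=+1; (−1)^{0·1·5}·(+1)^1·(+1)^0 = +1.
v=5: a=5^1·(≡4), b=5^4·(≡2) mod 5; (4|5)=+1, (2|5)=-1; (−1)^{1·4·2}·(+1)^4·(-1)^1 = -1.
v=3: a=3^1·(≡1), b=3^2·(≡1) mod 3; (1|3)=+1, (1|3)=+1; (−1)^{1·2·1}·(+1)^2·(+1)^1 = +1.
v=∞: 3045 > 0 and -77 < 0  ⇒  (a,b)_∞ = +1.
v=7: a=7^1·(≡1), b=7^1·(≡3) mod 7; (1|7)=+1, (3|7)=-1; (−1)^{1·1·3}·(+1)^1·(-1)^1 = +1.
v=29: a=29^1·(≡18), b=29^0·(≡2) mod 29; (18|29)=-1, (2|29)=-1; (−1)^{1·0·14}·(-1)^0·(-1)^1 = -1.
(3045, -77 / ℚ) ramifies at {5, 29}: a division algebra.

[5, 29]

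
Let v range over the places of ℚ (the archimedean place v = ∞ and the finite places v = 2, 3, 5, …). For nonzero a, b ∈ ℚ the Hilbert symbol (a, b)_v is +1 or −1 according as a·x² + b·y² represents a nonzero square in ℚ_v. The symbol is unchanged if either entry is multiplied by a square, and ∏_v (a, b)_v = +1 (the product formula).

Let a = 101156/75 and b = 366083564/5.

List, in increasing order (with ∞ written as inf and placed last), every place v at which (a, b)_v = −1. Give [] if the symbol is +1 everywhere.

Mod squares: a ≡ 627, b ≡ 31255. Check v ∈ {∞, 2, 3, 5, 7, 11, 19, 47}.
v=5: a=5^-2·(≡2), b=5^-1·(≡4) mod 5; (2|5)=-1, (4|5)=+1; (−1)^{-2·-1·2}·(-1)^-1·(+1)^-2 = -1.
v=∞: 627 > 0 and 31255 > 0  ⇒  (a,b)_∞ = +1.
v=7: a=7^0·(≡4), b=7^1·(≡3) mod 7; (4|7)=+1, (3|7)=-1; (−1)^{0·1·3}·(+1)^1·(-1)^0 = +1.
v=47: a=47^0·(≡34), b=47^1·(≡25) mod 47; (34|47)=+1, (25|47)=+1; (−1)^{0·1·23}·(+1)^1·(+1)^0 = +1.
v=19: a=19^1·(≡15), b=19^1·(≡11) mod 19; (15|19)=-1, (11|19)=+1; (−1)^{1·1·9}·(-1)^1·(+1)^1 = +1.
v=2: v_2(a)=2, v_2(b)=2; units ≡ 3, 7 (mod 8); ε·ε+αω+βω = 1·1+2·0+2·1 ≡ 1  ⇒  (a,b)_2 = -1.
v=11: a=11^3·(≡6), b=11^4·(≡9) mod 11; (6|11)=-1, (9|11)=+1; (−1)^{3·4·5}·(-1)^4·(+1)^3 = +1.
v=3: a=3^-1·(≡2), b=3^0·(≡1) mod 3; (2|3)=-1, (1|3)=+1; (−1)^{-1·0·1}·(-1)^0·(+1)^-1 = +1.
Ram(627, 31255) = {2, 5}; no ℚ_2-point on the conic.

[2, 5]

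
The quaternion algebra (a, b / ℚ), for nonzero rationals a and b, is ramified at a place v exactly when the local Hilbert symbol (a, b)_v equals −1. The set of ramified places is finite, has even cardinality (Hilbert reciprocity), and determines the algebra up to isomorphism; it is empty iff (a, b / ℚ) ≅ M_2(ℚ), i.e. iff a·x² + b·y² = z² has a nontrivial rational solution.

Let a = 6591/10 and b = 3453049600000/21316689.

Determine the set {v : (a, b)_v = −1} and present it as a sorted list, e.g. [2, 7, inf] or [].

Mod squares: a ≡ 390, b ≡ 910. Check v ∈ {∞, 2, 3, 5, 7, 11, 13, 19}.
v=11: a=11^0·(≡9), b=11^2·(≡7) mod 11; (9|11)=+1, (7|11)=-1; (−1)^{0·2·5}·(+1)^2·(-1)^0 = +1.
v=3: a=3^1·(≡1), b=3^-10·(≡1) mod 3; (1|3)=+1, (1|3)=+1; (−1)^{1·-10·1}·(+1)^-10·(+1)^1 = +1.
v=5: a=5^-1·(≡3), b=5^5·(≡3) mod 5; (3|5)=-1, (3|5)=-1; (−1)^{-1·5·2}·(-1)^5·(-1)^-1 = +1.
v=13: a=13^3·(≡12), b=13^1·(≡6) mod 13; (12|13)=+1, (6|13)=-1; (−1)^{3·1·6}·(+1)^1·(-1)^3 = -1.
v=7: a=7^0·(≡6), b=7^3·(≡2) mod 7; (6|7)=-1, (2|7)=+1; (−1)^{0·3·3}·(-1)^3·(+1)^0 = -1.
v=2: v_2(a)=-1, v_2(b)=11; units ≡ 3, 7 (mod 8); ε·ε+αω+βω = 1·1+-1·0+11·1 ≡ 0  ⇒  (a,b)_2 = +1.
v=19: a=19^0·(≡15), b=19^-2·(≡9) mod 19; (15|19)=-1, (9|19)=+1; (−1)^{0·-2·9}·(-1)^-2·(+1)^0 = +1.
v=∞: 390 > 0 and 910 > 0  ⇒  (a,b)_∞ = +1.
|Ram(390, 910)| = 2, even; anisotropic at {7, 13}.

[7, 13]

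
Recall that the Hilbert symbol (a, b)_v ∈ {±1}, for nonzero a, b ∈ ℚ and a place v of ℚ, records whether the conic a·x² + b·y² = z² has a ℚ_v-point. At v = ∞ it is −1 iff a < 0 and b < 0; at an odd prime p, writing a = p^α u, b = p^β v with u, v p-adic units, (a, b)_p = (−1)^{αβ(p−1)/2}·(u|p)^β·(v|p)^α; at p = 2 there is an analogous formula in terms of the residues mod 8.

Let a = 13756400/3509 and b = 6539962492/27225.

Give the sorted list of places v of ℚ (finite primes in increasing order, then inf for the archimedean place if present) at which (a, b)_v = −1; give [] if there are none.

Mod squares: a ≡ 3451, b ≡ 7. Check v ∈ {∞, 2, 3, 5, 7, 11, 17, 29, 31}.
v=2: v_2(a)=4, v_2(b)=2; units ≡ 3, 7 (mod 8); ε·ε+αω+βω = 1·1+4·0+2·1 ≡ 1  ⇒  (a,b)_2 = -1.
v=11: a=11^-2·(≡6), b=11^-2·(≡6) mod 11; (6|11)=-1, (6|11)=-1; (−1)^{-2·-2·5}·(-1)^-2·(-1)^-2 = +1.
v=3: a=3^0·(≡1), b=3^-2·(≡1) mod 3; (1|3)=+1, (1|3)=+1; (−1)^{0·-2·1}·(+1)^-2·(+1)^0 = +1.
v=∞: 3451 > 0 and 7 > 0  ⇒  (a,b)_∞ = +1.
v=5: a=5^2·(≡4), b=5^-2·(≡3) mod 5; (4|5)=+1, (3|5)=-1; (−1)^{2·-2·2}·(+1)^-2·(-1)^2 = +1.
v=31: a=31^0·(≡25), b=31^2·(≡5) mod 31; (25|31)=+1, (5|31)=+1; (−1)^{0·2·15}·(+1)^2·(+1)^0 = +1.
v=17: a=17^3·(≡9), b=17^2·(≡14) mod 17; (9|17)=+1, (14|17)=-1; (−1)^{3·2·8}·(+1)^2·(-1)^3 = -1.
v=7: a=7^1·(≡3), b=7^1·(≡1) mod 7; (3|7)=-1, (1|7)=+1; (−1)^{1·1·3}·(-1)^1·(+1)^1 = +1.
v=29: a=29^-1·(≡21), b=29^2·(≡9) mod 29; (21|29)=-1, (9|29)=+1; (−1)^{-1·2·14}·(-1)^2·(+1)^-1 = +1.
(3451, 7 / ℚ) ramifies at {2, 17}: a division algebra.

[2, 17]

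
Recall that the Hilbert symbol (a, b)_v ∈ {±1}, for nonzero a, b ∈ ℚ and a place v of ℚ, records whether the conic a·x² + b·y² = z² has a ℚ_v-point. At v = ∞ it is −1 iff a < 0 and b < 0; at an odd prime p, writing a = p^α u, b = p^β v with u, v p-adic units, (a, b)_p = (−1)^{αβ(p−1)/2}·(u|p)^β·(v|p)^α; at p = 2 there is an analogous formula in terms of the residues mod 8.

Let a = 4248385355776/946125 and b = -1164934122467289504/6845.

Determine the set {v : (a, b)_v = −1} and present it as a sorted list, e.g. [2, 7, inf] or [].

Mod squares: a ≡ 5270, b ≡ -11730. Check v ∈ {∞, 2, 3, 5, 11, 17, 23, 29, 31, 37}.
v=17: a=17^1·(≡9), b=17^3·(≡7) mod 17; (9|17)=+1, (7|17)=-1; (−1)^{1·3·8}·(+1)^3·(-1)^1 = -1.
v=∞: 5270 > 0 and -11730 < 0  ⇒  (a,b)_∞ = +1.
v=2: v_2(a)=23, v_2(b)=5; units ≡ 3, 7 (mod 8); ε·ε+αω+βω = 1·1+23·0+5·1 ≡ 0  ⇒  (a,b)_2 = +1.
v=31: a=31^3·(≡21), b=31^6·(≡25) mod 31; (21|31)=-1, (25|31)=+1; (−1)^{3·6·15}·(-1)^6·(+1)^3 = +1.
v=29: a=29^-2·(≡15), b=29^0·(≡10) mod 29; (15|29)=-1, (10|29)=-1; (−1)^{-2·0·14}·(-1)^0·(-1)^-2 = +1.
v=37: a=37^0·(≡4), b=37^-2·(≡7) mod 37; (4|37)=+1, (7|37)=+1; (−1)^{0·-2·18}·(+1)^-2·(+1)^0 = +1.
v=11: a=11^0·(≡3), b=11^2·(≡8) mod 11; (3|11)=+1, (8|11)=-1; (−1)^{0·2·5}·(+1)^2·(-1)^0 = +1.
v=23: a=23^0·(≡1), b=23^1·(≡10) mod 23; (1|23)=+1, (10|23)=-1; (−1)^{0·1·11}·(+1)^1·(-1)^0 = +1.
v=5: a=5^-3·(≡4), b=5^-1·(≡4) mod 5; (4|5)=+1, (4|5)=+1; (−1)^{-3·-1·2}·(+1)^-1·(+1)^-3 = +1.
v=3: a=3^-2·(≡2), b=3^1·(≡2) mod 3; (2|3)=-1, (2|3)=-1; (−1)^{-2·1·1}·(-1)^1·(-1)^-2 = -1.
(5270, -11730 / ℚ) ramifies at {3, 17}: a division algebra.

[3, 17]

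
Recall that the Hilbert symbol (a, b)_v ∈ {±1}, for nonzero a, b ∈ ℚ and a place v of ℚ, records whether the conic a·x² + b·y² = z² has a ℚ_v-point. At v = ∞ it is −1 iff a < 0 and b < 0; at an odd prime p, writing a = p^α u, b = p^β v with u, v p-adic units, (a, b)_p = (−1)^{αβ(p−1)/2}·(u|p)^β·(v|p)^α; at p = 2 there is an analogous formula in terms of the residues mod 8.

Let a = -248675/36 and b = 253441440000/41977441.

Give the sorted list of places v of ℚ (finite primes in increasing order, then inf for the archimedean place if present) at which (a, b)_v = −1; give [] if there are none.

[7, 29]

Mod squares: a ≡ -203, b ≡ 609. Check v ∈ {∞, 2, 3, 5, 7, 11, 17, 19, 29, 31}.
v=17: a=17^0·(≡9), b=17^2·(≡10) mod 17; (9|17)=+1, (10|17)=-1; (−1)^{0·2·8}·(+1)^2·(-1)^0 = +1.
v=19: a=19^0·(≡11), b=19^-2·(≡17) mod 19; (11|19)=+1, (17|19)=+1; (−1)^{0·-2·9}·(+1)^-2·(+1)^0 = +1.
v=∞: -203 < 0 and 609 > 0  ⇒  (a,b)_∞ = +1.
v=7: a=7^3·(≡3), b=7^1·(≡6) mod 7; (3|7)=-1, (6|7)=-1; (−1)^{3·1·3}·(-1)^1·(-1)^3 = -1.
v=31: a=31^0·(≡20), b=31^-2·(≡9) mod 31; (20|31)=+1, (9|31)=+1; (−1)^{0·-2·15}·(+1)^-2·(+1)^0 = +1.
v=29: a=29^1·(≡22), b=29^1·(≡18) mod 29; (22|29)=+1, (18|29)=-1; (−1)^{1·1·14}·(+1)^1·(-1)^1 = -1.
v=11: a=11^0·(≡8), b=11^-2·(≡4) mod 11; (8|11)=-1, (4|11)=+1; (−1)^{0·-2·5}·(-1)^-2·(+1)^0 = +1.
v=2: v_2(a)=-2, v_2(b)=8; units ≡ 5, 1 (mod 8); ε·ε+αω+βω = 0·0+-2·0+8·1 ≡ 0  ⇒  (a,b)_2 = +1.
v=3: a=3^-2·(≡1), b=3^3·(≡2) mod 3; (1|3)=+1, (2|3)=-1; (−1)^{-2·3·1}·(+1)^3·(-1)^-2 = +1.
v=5: a=5^2·(≡3), b=5^4·(≡4) mod 5; (3|5)=-1, (4|5)=+1; (−1)^{2·4·2}·(-1)^4·(+1)^2 = +1.
|Ram(-203, 609)| = 2, even; anisotropic at {7, 29}.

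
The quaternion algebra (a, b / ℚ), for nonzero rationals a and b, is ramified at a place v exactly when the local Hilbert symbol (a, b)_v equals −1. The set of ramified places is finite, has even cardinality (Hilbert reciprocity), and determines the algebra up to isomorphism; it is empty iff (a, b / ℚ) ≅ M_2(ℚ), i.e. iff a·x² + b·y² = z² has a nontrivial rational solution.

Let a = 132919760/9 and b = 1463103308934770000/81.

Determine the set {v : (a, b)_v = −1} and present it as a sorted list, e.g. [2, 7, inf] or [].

[5, 23]

Mod squares: a ≡ 8307485, b ≡ 53. Check v ∈ {∞, 2, 3, 5, 23, 29, 47, 53}.
v=29: a=29^1·(≡15), b=29^2·(≡13) mod 29; (15|29)=-1, (13|29)=+1; (−1)^{1·2·14}·(-1)^2·(+1)^1 = +1.
v=5: a=5^1·(≡3), b=5^4·(≡2) mod 5; (3|5)=-1, (2|5)=-1; (−1)^{1·4·2}·(-1)^4·(-1)^1 = -1.
v=47: a=47^1·(≡10), b=47^2·(≡21) mod 47; (10|47)=-1, (21|47)=+1; (−1)^{1·2·23}·(-1)^2·(+1)^1 = +1.
v=53: a=53^1·(≡25), b=53^3·(≡6) mod 53; (25|53)=+1, (6|53)=+1; (−1)^{1·3·26}·(+1)^3·(+1)^1 = +1.
v=2: v_2(a)=4, v_2(b)=4; units ≡ 5, 5 (mod 8); ε·ε+αω+βω = 0·0+4·1+4·1 ≡ 0  ⇒  (a,b)_2 = +1.
v=23: a=23^1·(≡13), b=23^2·(≡7) mod 23; (13|23)=+1, (7|23)=-1; (−1)^{1·2·11}·(+1)^2·(-1)^1 = -1.
v=∞: 8307485 > 0 and 53 > 0  ⇒  (a,b)_∞ = +1.
v=3: a=3^-2·(≡2), b=3^-4·(≡2) mod 3; (2|3)=-1, (2|3)=-1; (−1)^{-2·-4·1}·(-1)^-4·(-1)^-2 = +1.
Ram(8307485, 53) = {5, 23}; no ℚ_5-point on the conic.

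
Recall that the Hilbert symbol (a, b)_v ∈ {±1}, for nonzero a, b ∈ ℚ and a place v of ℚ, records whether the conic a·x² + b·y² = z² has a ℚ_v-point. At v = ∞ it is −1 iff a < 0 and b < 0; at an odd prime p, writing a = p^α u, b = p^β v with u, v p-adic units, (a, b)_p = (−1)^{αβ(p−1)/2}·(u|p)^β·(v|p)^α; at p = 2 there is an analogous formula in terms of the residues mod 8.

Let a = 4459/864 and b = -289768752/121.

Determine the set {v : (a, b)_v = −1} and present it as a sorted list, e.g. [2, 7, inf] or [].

Mod squares: a ≡ 546, b ≡ -3. Check v ∈ {∞, 2, 3, 7, 11, 13}.
v=13: a=13^1·(≡3), b=13^2·(≡10) mod 13; (3|13)=+1, (10|13)=+1; (−1)^{1·2·6}·(+1)^2·(+1)^1 = +1.
v=∞: 546 > 0 and -3 < 0  ⇒  (a,b)_∞ = +1.
v=11: a=11^0·(≡8), b=11^-2·(≡2) mod 11; (8|11)=-1, (2|11)=-1; (−1)^{0·-2·5}·(-1)^-2·(-1)^0 = +1.
v=7: a=7^3·(≡2), b=7^2·(≡4) mod 7; (2|7)=+1, (4|7)=+1; (−1)^{3·2·3}·(+1)^2·(+1)^3 = +1.
v=2: v_2(a)=-5, v_2(b)=4; units ≡ 1, 5 (mod 8); ε·ε+αω+βω = 0·0+-5·1+4·0 ≡ 1  ⇒  (a,b)_2 = -1.
v=3: a=3^-3·(≡2), b=3^7·(≡2) mod 3; (2|3)=-1, (2|3)=-1; (−1)^{-3·7·1}·(-1)^7·(-1)^-3 = -1.
(546, -3 / ℚ) ramifies at {2, 3}: a division algebra.

[2, 3]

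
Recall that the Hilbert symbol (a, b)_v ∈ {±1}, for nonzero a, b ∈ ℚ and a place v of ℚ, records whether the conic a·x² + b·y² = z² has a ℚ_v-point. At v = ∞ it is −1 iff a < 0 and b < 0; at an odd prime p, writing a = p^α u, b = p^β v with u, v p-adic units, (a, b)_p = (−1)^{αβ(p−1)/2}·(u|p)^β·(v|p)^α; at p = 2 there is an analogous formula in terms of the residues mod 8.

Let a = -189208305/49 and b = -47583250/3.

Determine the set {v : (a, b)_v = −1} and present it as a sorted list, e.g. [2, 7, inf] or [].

[3, 5, 11, inf]

Mod squares: a ≡ -2145, b ≡ -390. Check v ∈ {∞, 2, 3, 5, 7, 11, 13}.
v=2: v_2(a)=0, v_2(b)=1; units ≡ 7, 5 (mod 8); ε·ε+αω+βω = 1·0+0·1+1·0 ≡ 0  ⇒  (a,b)_2 = +1.
v=11: a=11^3·(≡4), b=11^4·(≡2) mod 11; (4|11)=+1, (2|11)=-1; (−1)^{3·4·5}·(+1)^4·(-1)^3 = -1.
v=3: a=3^7·(≡2), b=3^-1·(≡2) mod 3; (2|3)=-1, (2|3)=-1; (−1)^{7·-1·1}·(-1)^-1·(-1)^7 = -1.
v=∞: -2145 < 0 and -390 < 0  ⇒  (a,b)_∞ = -1.
v=7: a=7^-2·(≡1), b=7^0·(≡2) mod 7; (1|7)=+1, (2|7)=+1; (−1)^{-2·0·3}·(+1)^0·(+1)^-2 = +1.
v=5: a=5^1·(≡1), b=5^3·(≡3) mod 5; (1|5)=+1, (3|5)=-1; (−1)^{1·3·2}·(+1)^3·(-1)^1 = -1.
v=13: a=13^1·(≡12), b=13^1·(≡10) mod 13; (12|13)=+1, (10|13)=+1; (−1)^{1·1·6}·(+1)^1·(+1)^1 = +1.
(-2145, -390 / ℚ) ramifies at {3, 5, 11, ∞}: a division algebra.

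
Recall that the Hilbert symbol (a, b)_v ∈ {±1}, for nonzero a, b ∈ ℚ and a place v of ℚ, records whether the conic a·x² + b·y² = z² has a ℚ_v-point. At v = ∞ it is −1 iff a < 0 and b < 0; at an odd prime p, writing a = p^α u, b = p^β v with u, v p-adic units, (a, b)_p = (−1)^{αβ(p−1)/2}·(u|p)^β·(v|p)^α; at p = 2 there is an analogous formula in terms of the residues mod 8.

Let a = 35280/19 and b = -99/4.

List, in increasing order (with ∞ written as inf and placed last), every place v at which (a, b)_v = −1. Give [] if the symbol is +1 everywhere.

Mod squares: a ≡ 95, b ≡ -11. Check v ∈ {∞, 2, 3, 5, 7, 11, 19}.
v=7: a=7^2·(≡4), b=7^0·(≡5) mod 7; (4|7)=+1, (5|7)=-1; (−1)^{2·0·3}·(+1)^0·(-1)^2 = +1.
v=5: a=5^1·(≡4), b=5^0·(≡4) mod 5; (4|5)=+1, (4|5)=+1; (−1)^{1·0·2}·(+1)^0·(+1)^1 = +1.
v=11: a=11^0·(≡10), b=11^1·(≡6) mod 11; (10|11)=-1, (6|11)=-1; (−1)^{0·1·5}·(-1)^1·(-1)^0 = -1.
v=∞: 95 > 0 and -11 < 0  ⇒  (a,b)_∞ = +1.
v=2: v_2(a)=4, v_2(b)=-2; units ≡ 7, 5 (mod 8); ε·ε+αω+βω = 1·0+4·1+-2·0 ≡ 0  ⇒  (a,b)_2 = +1.
v=19: a=19^-1·(≡16), b=19^0·(≡18) mod 19; (16|19)=+1, (18|19)=-1; (−1)^{-1·0·9}·(+1)^0·(-1)^-1 = -1.
v=3: a=3^2·(≡2), b=3^2·(≡1) mod 3; (2|3)=-1, (1|3)=+1; (−1)^{2·2·1}·(-1)^2·(+1)^2 = +1.
|Ram(95, -11)| = 2, even; anisotropic at {11, 19}.

[11, 19]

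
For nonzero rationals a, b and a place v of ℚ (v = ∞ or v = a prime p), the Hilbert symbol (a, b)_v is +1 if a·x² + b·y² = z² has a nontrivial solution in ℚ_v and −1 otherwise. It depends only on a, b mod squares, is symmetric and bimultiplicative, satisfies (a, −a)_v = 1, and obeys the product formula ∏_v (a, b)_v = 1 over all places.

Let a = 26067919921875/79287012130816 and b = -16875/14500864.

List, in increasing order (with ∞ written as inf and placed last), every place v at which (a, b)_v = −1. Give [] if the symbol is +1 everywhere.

[2, 3, 5, 17]

Mod squares: a ≡ 125970, b ≡ -3. Check v ∈ {∞, 2, 3, 5, 7, 13, 17, 19, 23}.
v=5: a=5^11·(≡1), b=5^4·(≡2) mod 5; (1|5)=+1, (2|5)=-1; (−1)^{11·4·2}·(+1)^4·(-1)^11 = -1.
v=23: a=23^-2·(≡17), b=23^0·(≡21) mod 23; (17|23)=-1, (21|23)=-1; (−1)^{-2·0·11}·(-1)^0·(-1)^-2 = +1.
v=7: a=7^-2·(≡6), b=7^-2·(≡4) mod 7; (6|7)=-1, (4|7)=+1; (−1)^{-2·-2·3}·(-1)^-2·(+1)^-2 = +1.
v=13: a=13^3·(≡8), b=13^0·(≡12) mod 13; (8|13)=-1, (12|13)=+1; (−1)^{3·0·6}·(-1)^0·(+1)^3 = +1.
v=19: a=19^-1·(≡12), b=19^0·(≡5) mod 19; (12|19)=-1, (5|19)=+1; (−1)^{-1·0·9}·(-1)^0·(+1)^-1 = +1.
v=∞: 125970 > 0 and -3 < 0  ⇒  (a,b)_∞ = +1.
v=3: a=3^5·(≡2), b=3^3·(≡2) mod 3; (2|3)=-1, (2|3)=-1; (−1)^{5·3·1}·(-1)^3·(-1)^5 = -1.
v=2: v_2(a)=-15, v_2(b)=-10; units ≡ 1, 5 (mod 8); ε·ε+αω+βω = 0·0+-15·1+-10·0 ≡ 1  ⇒  (a,b)_2 = -1.
v=17: a=17^-3·(≡13), b=17^-2·(≡12) mod 17; (13|17)=+1, (12|17)=-1; (−1)^{-3·-2·8}·(+1)^-2·(-1)^-3 = -1.
|Ram(125970, -3)| = 4, even; anisotropic at {2, 3, 5, 17}.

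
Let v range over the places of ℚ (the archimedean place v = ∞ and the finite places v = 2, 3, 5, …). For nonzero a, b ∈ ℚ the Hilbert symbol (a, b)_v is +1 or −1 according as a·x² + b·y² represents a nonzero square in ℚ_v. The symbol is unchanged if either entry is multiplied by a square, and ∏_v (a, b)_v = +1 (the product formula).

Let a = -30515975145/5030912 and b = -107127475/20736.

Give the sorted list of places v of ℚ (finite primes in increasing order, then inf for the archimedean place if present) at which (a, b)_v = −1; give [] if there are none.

[7, 13, 17, inf]

Mod squares: a ≡ -50065, b ≡ -91. Check v ∈ {∞, 2, 3, 5, 7, 13, 17, 19, 29, 31, 37}.
v=29: a=29^2·(≡21), b=29^0·(≡4) mod 29; (21|29)=-1, (4|29)=+1; (−1)^{2·0·14}·(-1)^0·(+1)^2 = +1.
v=5: a=5^1·(≡3), b=5^2·(≡1) mod 5; (3|5)=-1, (1|5)=+1; (−1)^{1·2·2}·(-1)^2·(+1)^1 = +1.
v=13: a=13^0·(≡11), b=13^1·(≡8) mod 13; (11|13)=-1, (8|13)=-1; (−1)^{0·1·6}·(-1)^1·(-1)^0 = -1.
v=17: a=17^-3·(≡15), b=17^0·(≡5) mod 17; (15|17)=+1, (5|17)=-1; (−1)^{-3·0·8}·(+1)^0·(-1)^-3 = -1.
v=∞: -50065 < 0 and -91 < 0  ⇒  (a,b)_∞ = -1.
v=37: a=37^2·(≡16), b=37^0·(≡32) mod 37; (16|37)=+1, (32|37)=-1; (−1)^{2·0·18}·(+1)^0·(-1)^2 = +1.
v=31: a=31^1·(≡7), b=31^2·(≡10) mod 31; (7|31)=+1, (10|31)=+1; (−1)^{1·2·15}·(+1)^2·(+1)^1 = +1.
v=19: a=19^1·(≡7), b=19^0·(≡5) mod 19; (7|19)=+1, (5|19)=+1; (−1)^{1·0·9}·(+1)^0·(+1)^1 = +1.
v=2: v_2(a)=-10, v_2(b)=-8; units ≡ 7, 5 (mod 8); ε·ε+αω+βω = 1·0+-10·1+-8·0 ≡ 0  ⇒  (a,b)_2 = +1.
v=7: a=7^0·(≡6), b=7^3·(≡4) mod 7; (6|7)=-1, (4|7)=+1; (−1)^{0·3·3}·(-1)^3·(+1)^0 = -1.
v=3: a=3^2·(≡2), b=3^-4·(≡2) mod 3; (2|3)=-1, (2|3)=-1; (−1)^{2·-4·1}·(-1)^-4·(-1)^2 = +1.
(-50065, -91 / ℚ) ramifies at {7, 13, 17, ∞}: a division algebra.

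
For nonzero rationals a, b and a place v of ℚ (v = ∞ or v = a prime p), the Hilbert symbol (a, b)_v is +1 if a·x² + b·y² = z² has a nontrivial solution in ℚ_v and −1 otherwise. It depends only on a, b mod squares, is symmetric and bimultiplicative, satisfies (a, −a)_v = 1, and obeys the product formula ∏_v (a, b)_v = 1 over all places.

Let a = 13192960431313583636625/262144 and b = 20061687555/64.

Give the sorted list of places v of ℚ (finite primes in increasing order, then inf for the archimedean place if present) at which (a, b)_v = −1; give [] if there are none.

[3, 5]

(a, b) ≡ (65, 195) mod (ℚ^×)²; places V = {2, 3, 5, 7, 13, 23, ∞}.
(a,b)_23: α=2, u≡21; β=2, v≡20 (mod 23); (21|23)=-1, (20|23)=-1; sign (−1)^0·-1^2·-1^2 = +1.
(a,b)_2: α=-18, β=-6; u≡1, v≡3 (mod 8); ε(u)ε(v)=0·1, αω(v)=-18·1, βω(u)=-6·0; sum ≡ 0  ⇒  +1.
(a,b)_3: α=8, u≡2; β=5, v≡2 (mod 3); (2|3)=-1, (2|3)=-1; sign (−1)^0·-1^5·-1^8 = -1.
(a,b)_5: α=3, u≡2; β=1, v≡4 (mod 5); (2|5)=-1, (4|5)=+1; sign (−1)^0·-1^1·+1^3 = -1.
(a,b)_13: α=3, u≡2; β=1, v≡8 (mod 13); (2|13)=-1, (8|13)=-1; sign (−1)^0·-1^1·-1^3 = +1.
(a,b)_∞: sgn(65)=+, sgn(195)=+, so +1.
(a,b)_7: α=12, u≡1; β=4, v≡5 (mod 7); (1|7)=+1, (5|7)=-1; sign (−1)^0·+1^4·-1^12 = +1.
Ram(65, 195) = {3, 5}; no ℚ_3-point on the conic.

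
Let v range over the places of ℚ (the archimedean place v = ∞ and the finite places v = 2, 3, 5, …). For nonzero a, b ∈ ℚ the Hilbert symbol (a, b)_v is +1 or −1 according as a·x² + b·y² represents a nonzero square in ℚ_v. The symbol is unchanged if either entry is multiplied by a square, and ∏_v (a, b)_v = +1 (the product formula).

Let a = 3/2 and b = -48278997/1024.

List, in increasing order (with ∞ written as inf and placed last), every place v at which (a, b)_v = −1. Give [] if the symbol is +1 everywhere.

(a, b) ≡ (6, -596037) mod (ℚ^×)²; places V = {2, 3, 13, 17, 29, 31, ∞}.
(a,b)_3: α=1, u≡2; β=5, v≡2 (mod 3); (2|3)=-1, (2|3)=-1; sign (−1)^1·-1^5·-1^1 = -1.
(a,b)_29: α=0, u≡16; β=1, v≡14 (mod 29); (16|29)=+1, (14|29)=-1; sign (−1)^0·+1^1·-1^0 = +1.
(a,b)_2: α=-1, β=-10; u≡3, v≡3 (mod 8); ε(u)ε(v)=1·1, αω(v)=-1·1, βω(u)=-10·1; sum ≡ 0  ⇒  +1.
(a,b)_31: α=0, u≡17; β=1, v≡22 (mod 31); (17|31)=-1, (22|31)=-1; sign (−1)^0·-1^1·-1^0 = -1.
(a,b)_∞: sgn(6)=+, sgn(-596037)=−, so +1.
(a,b)_17: α=0, u≡10; β=1, v≡7 (mod 17); (10|17)=-1, (7|17)=-1; sign (−1)^0·-1^1·-1^0 = -1.
(a,b)_13: α=0, u≡8; β=1, v≡11 (mod 13); (8|13)=-1, (11|13)=-1; sign (−1)^0·-1^1·-1^0 = -1.
Ram(6, -596037) = {3, 13, 17, 31}; no ℚ_3-point on the conic.

[3, 13, 17, 31]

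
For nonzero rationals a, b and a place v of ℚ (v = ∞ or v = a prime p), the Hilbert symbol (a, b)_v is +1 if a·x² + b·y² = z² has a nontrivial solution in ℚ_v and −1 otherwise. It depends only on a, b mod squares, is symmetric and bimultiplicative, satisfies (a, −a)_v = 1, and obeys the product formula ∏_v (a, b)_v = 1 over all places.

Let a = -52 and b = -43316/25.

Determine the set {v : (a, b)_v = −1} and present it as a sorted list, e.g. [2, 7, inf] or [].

[2, inf]

Mod squares: a ≡ -13, b ≡ -221. Check v ∈ {∞, 2, 5, 7, 13, 17}.
v=2: v_2(a)=2, v_2(b)=2; units ≡ 3, 3 (mod 8); ε·ε+αω+βω = 1·1+2·1+2·1 ≡ 1  ⇒  (a,b)_2 = -1.
v=∞: -13 < 0 and -221 < 0  ⇒  (a,b)_∞ = -1.
v=17: a=17^0·(≡16), b=17^1·(≡13) mod 17; (16|17)=+1, (13|17)=+1; (−1)^{0·1·8}·(+1)^1·(+1)^0 = +1.
v=5: a=5^0·(≡3), b=5^-2·(≡4) mod 5; (3|5)=-1, (4|5)=+1; (−1)^{0·-2·2}·(-1)^-2·(+1)^0 = +1.
v=13: a=13^1·(≡9), b=13^1·(≡4) mod 13; (9|13)=+1, (4|13)=+1; (−1)^{1·1·6}·(+1)^1·(+1)^1 = +1.
v=7: a=7^0·(≡4), b=7^2·(≡3) mod 7; (4|7)=+1, (3|7)=-1; (−1)^{0·2·3}·(+1)^2·(-1)^0 = +1.
|Ram(-13, -221)| = 2, even; anisotropic at {2, ∞}.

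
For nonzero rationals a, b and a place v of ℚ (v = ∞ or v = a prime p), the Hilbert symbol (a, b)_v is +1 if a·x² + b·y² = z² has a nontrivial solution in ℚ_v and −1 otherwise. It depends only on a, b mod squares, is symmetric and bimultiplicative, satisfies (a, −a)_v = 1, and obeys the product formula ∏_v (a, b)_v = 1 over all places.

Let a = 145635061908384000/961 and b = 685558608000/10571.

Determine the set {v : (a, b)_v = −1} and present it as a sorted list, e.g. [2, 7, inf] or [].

[5, 11, 23, 29]

Mod squares: a ≡ 2185, b ≡ 181830. Check v ∈ {∞, 2, 3, 5, 7, 11, 17, 19, 23, 29, 31}.
v=7: a=7^0·(≡4), b=7^2·(≡6) mod 7; (4|7)=+1, (6|7)=-1; (−1)^{0·2·3}·(+1)^2·(-1)^0 = +1.
v=19: a=19^1·(≡11), b=19^1·(≡13) mod 19; (11|19)=+1, (13|19)=-1; (−1)^{1·1·9}·(+1)^1·(-1)^1 = +1.
v=17: a=17^2·(≡15), b=17^0·(≡16) mod 17; (15|17)=+1, (16|17)=+1; (−1)^{2·0·8}·(+1)^0·(+1)^2 = +1.
v=11: a=11^0·(≡10), b=11^-1·(≡6) mod 11; (10|11)=-1, (6|11)=-1; (−1)^{0·-1·5}·(-1)^-1·(-1)^0 = -1.
v=2: v_2(a)=8, v_2(b)=7; units ≡ 1, 3 (mod 8); ε·ε+αω+βω = 0·1+8·1+7·0 ≡ 0  ⇒  (a,b)_2 = +1.
v=5: a=5^3·(≡2), b=5^3·(≡4) mod 5; (2|5)=-1, (4|5)=+1; (−1)^{3·3·2}·(-1)^3·(+1)^3 = -1.
v=31: a=31^-2·(≡24), b=31^-2·(≡21) mod 31; (24|31)=-1, (21|31)=-1; (−1)^{-2·-2·15}·(-1)^-2·(-1)^-2 = +1.
v=29: a=29^2·(≡12), b=29^1·(≡7) mod 29; (12|29)=-1, (7|29)=+1; (−1)^{2·1·14}·(-1)^1·(+1)^2 = -1.
v=∞: 2185 > 0 and 181830 > 0  ⇒  (a,b)_∞ = +1.
v=23: a=23^3·(≡4), b=23^2·(≡15) mod 23; (4|23)=+1, (15|23)=-1; (−1)^{3·2·11}·(+1)^2·(-1)^3 = -1.
v=3: a=3^4·(≡1), b=3^1·(≡1) mod 3; (1|3)=+1, (1|3)=+1; (−1)^{4·1·1}·(+1)^1·(+1)^4 = +1.
(2185, 181830 / ℚ) ramifies at {5, 11, 23, 29}: a division algebra.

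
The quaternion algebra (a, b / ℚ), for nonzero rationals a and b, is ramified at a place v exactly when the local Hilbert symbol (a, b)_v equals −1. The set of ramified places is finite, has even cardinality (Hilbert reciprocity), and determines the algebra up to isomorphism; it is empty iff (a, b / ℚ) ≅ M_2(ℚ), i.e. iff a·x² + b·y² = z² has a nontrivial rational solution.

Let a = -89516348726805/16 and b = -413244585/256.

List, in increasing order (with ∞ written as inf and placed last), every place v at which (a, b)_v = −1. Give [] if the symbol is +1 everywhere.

(a, b) ≡ (-451605, -62985) mod (ℚ^×)²; places V = {2, 3, 5, 7, 11, 13, 17, 19, 23, ∞}.
(a,b)_13: α=2, u≡2; β=1, v≡4 (mod 13); (2|13)=-1, (4|13)=+1; sign (−1)^0·-1^1·+1^2 = -1.
(a,b)_5: α=1, u≡4; β=1, v≡3 (mod 5); (4|5)=+1, (3|5)=-1; sign (−1)^0·+1^1·-1^1 = -1.
(a,b)_17: α=1, u≡14; β=1, v≡16 (mod 17); (14|17)=-1, (16|17)=+1; sign (−1)^0·-1^1·+1^1 = -1.
(a,b)_3: α=3, u≡2; β=9, v≡2 (mod 3); (2|3)=-1, (2|3)=-1; sign (−1)^1·-1^9·-1^3 = -1.
(a,b)_19: α=4, u≡17; β=1, v≡13 (mod 19); (17|19)=+1, (13|19)=-1; sign (−1)^0·+1^1·-1^4 = +1.
(a,b)_2: α=-4, β=-8; u≡3, v≡7 (mod 8); ε(u)ε(v)=1·1, αω(v)=-4·0, βω(u)=-8·1; sum ≡ 1  ⇒  -1.
(a,b)_11: α=1, u≡6; β=0, v≡9 (mod 11); (6|11)=-1, (9|11)=+1; sign (−1)^0·-1^0·+1^1 = +1.
(a,b)_∞: sgn(-451605)=−, sgn(-62985)=−, so -1.
(a,b)_7: α=1, u≡1; β=0, v≡4 (mod 7); (1|7)=+1, (4|7)=+1; sign (−1)^0·+1^0·+1^1 = +1.
(a,b)_23: α=1, u≡14; β=0, v≡1 (mod 23); (14|23)=-1, (1|23)=+1; sign (−1)^0·-1^0·+1^1 = +1.
(-451605, -62985 / ℚ) ramifies at {2, 3, 5, 13, 17, ∞}: a division algebra.

[2, 3, 5, 13, 17, inf]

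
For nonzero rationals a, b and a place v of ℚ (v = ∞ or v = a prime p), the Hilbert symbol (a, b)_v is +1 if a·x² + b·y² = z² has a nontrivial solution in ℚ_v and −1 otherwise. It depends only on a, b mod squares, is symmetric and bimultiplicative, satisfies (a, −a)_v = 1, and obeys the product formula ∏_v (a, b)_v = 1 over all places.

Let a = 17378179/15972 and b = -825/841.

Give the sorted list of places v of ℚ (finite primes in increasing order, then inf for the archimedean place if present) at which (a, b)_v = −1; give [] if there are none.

[2, 13]

Mod squares: a ≡ 3003, b ≡ -33. Check v ∈ {∞, 2, 3, 5, 7, 11, 13, 19, 23, 29}.
v=5: a=5^0·(≡2), b=5^2·(≡2) mod 5; (2|5)=-1, (2|5)=-1; (−1)^{0·2·2}·(-1)^2·(-1)^0 = +1.
v=11: a=11^-3·(≡5), b=11^1·(≡7) mod 11; (5|11)=+1, (7|11)=-1; (−1)^{-3·1·5}·(+1)^1·(-1)^-3 = +1.
v=13: a=13^1·(≡4), b=13^0·(≡8) mod 13; (4|13)=+1, (8|13)=-1; (−1)^{1·0·6}·(+1)^0·(-1)^1 = -1.
v=7: a=7^1·(≡1), b=7^0·(≡1) mod 7; (1|7)=+1, (1|7)=+1; (−1)^{1·0·3}·(+1)^0·(+1)^1 = +1.
v=19: a=19^2·(≡1), b=19^0·(≡6) mod 19; (1|19)=+1, (6|19)=+1; (−1)^{2·0·9}·(+1)^0·(+1)^2 = +1.
v=23: a=23^2·(≡3), b=23^0·(≡2) mod 23; (3|23)=+1, (2|23)=+1; (−1)^{2·0·11}·(+1)^0·(+1)^2 = +1.
v=3: a=3^-1·(≡2), b=3^1·(≡1) mod 3; (2|3)=-1, (1|3)=+1; (−1)^{-1·1·1}·(-1)^1·(+1)^-1 = +1.
v=29: a=29^0·(≡6), b=29^-2·(≡16) mod 29; (6|29)=+1, (16|29)=+1; (−1)^{0·-2·14}·(+1)^-2·(+1)^0 = +1.
v=∞: 3003 > 0 and -33 < 0  ⇒  (a,b)_∞ = +1.
v=2: v_2(a)=-2, v_2(b)=0; units ≡ 3, 7 (mod 8); ε·ε+αω+βω = 1·1+-2·0+0·1 ≡ 1  ⇒  (a,b)_2 = -1.
Ram(3003, -33) = {2, 13}; no ℚ_2-point on the conic.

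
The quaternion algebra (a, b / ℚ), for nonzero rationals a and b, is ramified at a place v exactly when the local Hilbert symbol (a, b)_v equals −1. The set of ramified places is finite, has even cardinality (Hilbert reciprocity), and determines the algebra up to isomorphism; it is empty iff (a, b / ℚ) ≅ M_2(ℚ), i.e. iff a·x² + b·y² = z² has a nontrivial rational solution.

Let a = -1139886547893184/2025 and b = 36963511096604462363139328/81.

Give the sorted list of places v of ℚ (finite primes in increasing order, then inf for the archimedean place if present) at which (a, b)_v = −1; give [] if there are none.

Mod squares: a ≡ -3689959, b ≡ 13. Check v ∈ {∞, 2, 3, 5, 7, 13, 23, 41, 43}.
v=7: a=7^1·(≡6), b=7^2·(≡3) mod 7; (6|7)=-1, (3|7)=-1; (−1)^{1·2·3}·(-1)^2·(-1)^1 = -1.
v=13: a=13^7·(≡4), b=13^11·(≡3) mod 13; (4|13)=+1, (3|13)=+1; (−1)^{7·11·6}·(+1)^11·(+1)^7 = +1.
v=43: a=43^1·(≡13), b=43^2·(≡41) mod 43; (13|43)=+1, (41|43)=+1; (−1)^{1·2·21}·(+1)^2·(+1)^1 = +1.
v=5: a=5^-2·(≡1), b=5^0·(≡3) mod 5; (1|5)=+1, (3|5)=-1; (−1)^{-2·0·2}·(+1)^0·(-1)^-2 = +1.
v=41: a=41^1·(≡9), b=41^2·(≡28) mod 41; (9|41)=+1, (28|41)=-1; (−1)^{1·2·20}·(+1)^2·(-1)^1 = -1.
v=23: a=23^1·(≡10), b=23^2·(≡2) mod 23; (10|23)=-1, (2|23)=+1; (−1)^{1·2·11}·(-1)^2·(+1)^1 = +1.
v=2: v_2(a)=6, v_2(b)=8; units ≡ 1, 5 (mod 8); ε·ε+αω+βω = 0·0+6·1+8·0 ≡ 0  ⇒  (a,b)_2 = +1.
v=∞: -3689959 < 0 and 13 > 0  ⇒  (a,b)_∞ = +1.
v=3: a=3^-4·(≡2), b=3^-4·(≡1) mod 3; (2|3)=-1, (1|3)=+1; (−1)^{-4·-4·1}·(-1)^-4·(+1)^-4 = +1.
(-3689959, 13 / ℚ) ramifies at {7, 41}: a division algebra.

[7, 41]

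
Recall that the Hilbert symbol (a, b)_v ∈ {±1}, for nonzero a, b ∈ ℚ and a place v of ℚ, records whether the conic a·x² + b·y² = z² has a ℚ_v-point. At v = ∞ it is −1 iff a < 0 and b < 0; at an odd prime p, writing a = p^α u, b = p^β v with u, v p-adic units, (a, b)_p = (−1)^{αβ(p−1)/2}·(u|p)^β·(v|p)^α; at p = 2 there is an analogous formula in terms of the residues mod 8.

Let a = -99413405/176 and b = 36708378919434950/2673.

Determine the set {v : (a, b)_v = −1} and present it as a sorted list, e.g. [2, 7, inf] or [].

(a, b) ≡ (-55, 6006) mod (ℚ^×)²; places V = {2, 3, 5, 7, 11, 13, ∞}.
(a,b)_11: α=-1, u≡6; β=-1, v≡2 (mod 11); (6|11)=-1, (2|11)=-1; sign (−1)^1·-1^-1·-1^-1 = -1.
(a,b)_2: α=-4, β=1; u≡1, v≡3 (mod 8); ε(u)ε(v)=0·1, αω(v)=-4·1, βω(u)=1·0; sum ≡ 0  ⇒  +1.
(a,b)_3: α=0, u≡2; β=-5, v≡1 (mod 3); (2|3)=-1, (1|3)=+1; sign (−1)^0·-1^-5·+1^0 = -1.
(a,b)_∞: sgn(-55)=−, sgn(6006)=+, so +1.
(a,b)_7: α=6, u≡2; β=11, v≡1 (mod 7); (2|7)=+1, (1|7)=+1; sign (−1)^0·+1^11·+1^6 = +1.
(a,b)_13: α=2, u≡10; β=5, v≡6 (mod 13); (10|13)=+1, (6|13)=-1; sign (−1)^0·+1^5·-1^2 = +1.
(a,b)_5: α=1, u≡4; β=2, v≡1 (mod 5); (4|5)=+1, (1|5)=+1; sign (−1)^0·+1^2·+1^1 = +1.
|Ram(-55, 6006)| = 2, even; anisotropic at {3, 11}.

[3, 11]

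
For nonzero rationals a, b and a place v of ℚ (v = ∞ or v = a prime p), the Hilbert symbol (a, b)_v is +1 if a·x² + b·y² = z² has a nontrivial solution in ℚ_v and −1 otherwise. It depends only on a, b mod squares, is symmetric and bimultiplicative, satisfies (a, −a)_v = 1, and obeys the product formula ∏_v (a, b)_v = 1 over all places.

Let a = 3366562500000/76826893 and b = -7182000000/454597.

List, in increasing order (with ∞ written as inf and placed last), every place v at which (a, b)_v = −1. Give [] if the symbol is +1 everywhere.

(a, b) ≡ (3458, -10374) mod (ℚ^×)²; places V = {2, 3, 5, 7, 11, 13, 17, 19, ∞}.
(a,b)_7: α=1, u≡2; β=1, v≡1 (mod 7); (2|7)=+1, (1|7)=+1; sign (−1)^1·+1^1·+1^1 = -1.
(a,b)_∞: sgn(3458)=+, sgn(-10374)=−, so +1.
(a,b)_19: α=1, u≡4; β=1, v≡1 (mod 19); (4|19)=+1, (1|19)=+1; sign (−1)^1·+1^1·+1^1 = -1.
(a,b)_11: α=-2, u≡9; β=-2, v≡2 (mod 11); (9|11)=+1, (2|11)=-1; sign (−1)^0·+1^-2·-1^-2 = +1.
(a,b)_13: α=-3, u≡2; β=-1, v≡6 (mod 13); (2|13)=-1, (6|13)=-1; sign (−1)^0·-1^-1·-1^-3 = +1.
(a,b)_5: α=10, u≡2; β=6, v≡1 (mod 5); (2|5)=-1, (1|5)=+1; sign (−1)^0·-1^6·+1^10 = +1.
(a,b)_17: α=-2, u≡7; β=-2, v≡9 (mod 17); (7|17)=-1, (9|17)=+1; sign (−1)^0·-1^-2·+1^-2 = +1.
(a,b)_3: α=4, u≡2; β=3, v≡1 (mod 3); (2|3)=-1, (1|3)=+1; sign (−1)^0·-1^3·+1^4 = -1.
(a,b)_2: α=5, β=7; u≡1, v≡5 (mod 8); ε(u)ε(v)=0·0, αω(v)=5·1, βω(u)=7·0; sum ≡ 1  ⇒  -1.
(3458, -10374 / ℚ) ramifies at {2, 3, 7, 19}: a division algebra.

[2, 3, 7, 19]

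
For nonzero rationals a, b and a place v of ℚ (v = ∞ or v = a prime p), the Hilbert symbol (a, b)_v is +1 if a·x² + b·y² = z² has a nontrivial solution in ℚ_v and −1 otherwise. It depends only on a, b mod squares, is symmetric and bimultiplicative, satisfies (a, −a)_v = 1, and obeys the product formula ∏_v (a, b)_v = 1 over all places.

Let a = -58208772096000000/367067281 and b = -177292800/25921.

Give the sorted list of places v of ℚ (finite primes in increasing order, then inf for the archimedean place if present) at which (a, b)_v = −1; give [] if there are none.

[19, inf]

(a, b) ≡ (-6, -38) mod (ℚ^×)²; places V = {2, 3, 5, 7, 17, 19, 23, ∞}.
(a,b)_5: α=6, u≡1; β=2, v≡3 (mod 5); (1|5)=+1, (3|5)=-1; sign (−1)^0·+1^2·-1^6 = +1.
(a,b)_7: α=-4, u≡1; β=-2, v≡2 (mod 7); (1|7)=+1, (2|7)=+1; sign (−1)^0·+1^-2·+1^-4 = +1.
(a,b)_17: α=-2, u≡7; β=0, v≡1 (mod 17); (7|17)=-1, (1|17)=+1; sign (−1)^0·-1^0·+1^-2 = +1.
(a,b)_∞: sgn(-6)=−, sgn(-38)=−, so -1.
(a,b)_23: α=-2, u≡17; β=-2, v≡3 (mod 23); (17|23)=-1, (3|23)=+1; sign (−1)^0·-1^-2·+1^-2 = +1.
(a,b)_19: α=2, u≡3; β=1, v≡16 (mod 19); (3|19)=-1, (16|19)=+1; sign (−1)^0·-1^1·+1^2 = -1.
(a,b)_3: α=9, u≡1; β=6, v≡1 (mod 3); (1|3)=+1, (1|3)=+1; sign (−1)^0·+1^6·+1^9 = +1.
(a,b)_2: α=19, β=9; u≡5, v≡5 (mod 8); ε(u)ε(v)=0·0, αω(v)=19·1, βω(u)=9·1; sum ≡ 0  ⇒  +1.
(-6, -38 / ℚ) ramifies at {19, ∞}: a division algebra.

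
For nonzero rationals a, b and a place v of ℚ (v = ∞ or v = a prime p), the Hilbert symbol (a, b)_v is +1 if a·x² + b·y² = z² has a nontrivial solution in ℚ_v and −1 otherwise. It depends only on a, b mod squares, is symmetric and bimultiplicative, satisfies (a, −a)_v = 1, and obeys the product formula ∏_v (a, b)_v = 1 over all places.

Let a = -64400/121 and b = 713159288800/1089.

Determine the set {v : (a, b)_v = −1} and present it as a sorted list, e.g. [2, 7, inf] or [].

Mod squares: a ≡ -161, b ≡ 238. Check v ∈ {∞, 2, 3, 5, 7, 11, 17, 23}.
v=7: a=7^1·(≡6), b=7^3·(≡5) mod 7; (6|7)=-1, (5|7)=-1; (−1)^{1·3·3}·(-1)^3·(-1)^1 = -1.
v=3: a=3^0·(≡1), b=3^-2·(≡1) mod 3; (1|3)=+1, (1|3)=+1; (−1)^{0·-2·1}·(+1)^-2·(+1)^0 = +1.
v=23: a=23^1·(≡1), b=23^2·(≡6) mod 23; (1|23)=+1, (6|23)=+1; (−1)^{1·2·11}·(+1)^2·(+1)^1 = +1.
v=17: a=17^0·(≡15), b=17^3·(≡6) mod 17; (15|17)=+1, (6|17)=-1; (−1)^{0·3·8}·(+1)^3·(-1)^0 = +1.
v=5: a=5^2·(≡4), b=5^2·(≡3) mod 5; (4|5)=+1, (3|5)=-1; (−1)^{2·2·2}·(+1)^2·(-1)^2 = +1.
v=∞: -161 < 0 and 238 > 0  ⇒  (a,b)_∞ = +1.
v=11: a=11^-2·(≡5), b=11^-2·(≡10) mod 11; (5|11)=+1, (10|11)=-1; (−1)^{-2·-2·5}·(+1)^-2·(-1)^-2 = +1.
v=2: v_2(a)=4, v_2(b)=5; units ≡ 7, 7 (mod 8); ε·ε+αω+βω = 1·1+4·0+5·0 ≡ 1  ⇒  (a,b)_2 = -1.
(-161, 238 / ℚ) ramifies at {2, 7}: a division algebra.

[2, 7]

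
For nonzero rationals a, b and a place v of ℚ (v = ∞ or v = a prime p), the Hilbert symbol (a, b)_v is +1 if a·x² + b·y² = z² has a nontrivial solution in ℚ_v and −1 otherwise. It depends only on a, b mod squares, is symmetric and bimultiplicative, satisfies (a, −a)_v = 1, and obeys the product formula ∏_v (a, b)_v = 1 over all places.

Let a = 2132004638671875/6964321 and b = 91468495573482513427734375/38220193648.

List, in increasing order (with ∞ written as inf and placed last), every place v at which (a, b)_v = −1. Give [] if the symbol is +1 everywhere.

[3, 11]

(a, b) ≡ (11, 105) mod (ℚ^×)²; places V = {2, 3, 5, 7, 11, 13, 29, 43, ∞}.
(a,b)_2: α=0, β=-4; u≡3, v≡1 (mod 8); ε(u)ε(v)=1·0, αω(v)=0·0, βω(u)=-4·1; sum ≡ 0  ⇒  +1.
(a,b)_13: α=-2, u≡7; β=-2, v≡1 (mod 13); (7|13)=-1, (1|13)=+1; sign (−1)^0·-1^-2·+1^-2 = +1.
(a,b)_43: α=0, u≡36; β=2, v≡32 (mod 43); (36|43)=+1, (32|43)=-1; sign (−1)^0·+1^2·-1^0 = +1.
(a,b)_∞: sgn(11)=+, sgn(105)=+, so +1.
(a,b)_5: α=12, u≡1; β=19, v≡1 (mod 5); (1|5)=+1, (1|5)=+1; sign (−1)^0·+1^19·+1^12 = +1.
(a,b)_7: α=-2, u≡2; β=-5, v≡1 (mod 7); (2|7)=+1, (1|7)=+1; sign (−1)^0·+1^-5·+1^-2 = +1.
(a,b)_11: α=3, u≡4; β=4, v≡6 (mod 11); (4|11)=+1, (6|11)=-1; sign (−1)^0·+1^4·-1^3 = -1.
(a,b)_29: α=-2, u≡18; β=-2, v≡10 (mod 29); (18|29)=-1, (10|29)=-1; sign (−1)^0·-1^-2·-1^-2 = +1.
(a,b)_3: α=8, u≡2; β=11, v≡2 (mod 3); (2|3)=-1, (2|3)=-1; sign (−1)^0·-1^11·-1^8 = -1.
(11, 105 / ℚ) ramifies at {3, 11}: a division algebra.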